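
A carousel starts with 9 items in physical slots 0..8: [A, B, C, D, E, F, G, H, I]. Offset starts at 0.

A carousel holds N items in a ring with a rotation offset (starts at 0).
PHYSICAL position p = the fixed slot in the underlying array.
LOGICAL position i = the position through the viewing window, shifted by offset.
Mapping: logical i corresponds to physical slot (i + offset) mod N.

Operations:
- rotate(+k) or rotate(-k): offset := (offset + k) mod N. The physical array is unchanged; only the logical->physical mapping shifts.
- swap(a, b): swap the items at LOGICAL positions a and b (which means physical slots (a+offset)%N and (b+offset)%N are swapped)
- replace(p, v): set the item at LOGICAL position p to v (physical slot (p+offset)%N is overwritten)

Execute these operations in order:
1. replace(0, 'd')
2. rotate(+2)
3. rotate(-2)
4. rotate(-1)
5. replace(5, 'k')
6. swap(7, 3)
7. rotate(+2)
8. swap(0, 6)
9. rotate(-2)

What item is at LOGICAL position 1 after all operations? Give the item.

Answer: d

Derivation:
After op 1 (replace(0, 'd')): offset=0, physical=[d,B,C,D,E,F,G,H,I], logical=[d,B,C,D,E,F,G,H,I]
After op 2 (rotate(+2)): offset=2, physical=[d,B,C,D,E,F,G,H,I], logical=[C,D,E,F,G,H,I,d,B]
After op 3 (rotate(-2)): offset=0, physical=[d,B,C,D,E,F,G,H,I], logical=[d,B,C,D,E,F,G,H,I]
After op 4 (rotate(-1)): offset=8, physical=[d,B,C,D,E,F,G,H,I], logical=[I,d,B,C,D,E,F,G,H]
After op 5 (replace(5, 'k')): offset=8, physical=[d,B,C,D,k,F,G,H,I], logical=[I,d,B,C,D,k,F,G,H]
After op 6 (swap(7, 3)): offset=8, physical=[d,B,G,D,k,F,C,H,I], logical=[I,d,B,G,D,k,F,C,H]
After op 7 (rotate(+2)): offset=1, physical=[d,B,G,D,k,F,C,H,I], logical=[B,G,D,k,F,C,H,I,d]
After op 8 (swap(0, 6)): offset=1, physical=[d,H,G,D,k,F,C,B,I], logical=[H,G,D,k,F,C,B,I,d]
After op 9 (rotate(-2)): offset=8, physical=[d,H,G,D,k,F,C,B,I], logical=[I,d,H,G,D,k,F,C,B]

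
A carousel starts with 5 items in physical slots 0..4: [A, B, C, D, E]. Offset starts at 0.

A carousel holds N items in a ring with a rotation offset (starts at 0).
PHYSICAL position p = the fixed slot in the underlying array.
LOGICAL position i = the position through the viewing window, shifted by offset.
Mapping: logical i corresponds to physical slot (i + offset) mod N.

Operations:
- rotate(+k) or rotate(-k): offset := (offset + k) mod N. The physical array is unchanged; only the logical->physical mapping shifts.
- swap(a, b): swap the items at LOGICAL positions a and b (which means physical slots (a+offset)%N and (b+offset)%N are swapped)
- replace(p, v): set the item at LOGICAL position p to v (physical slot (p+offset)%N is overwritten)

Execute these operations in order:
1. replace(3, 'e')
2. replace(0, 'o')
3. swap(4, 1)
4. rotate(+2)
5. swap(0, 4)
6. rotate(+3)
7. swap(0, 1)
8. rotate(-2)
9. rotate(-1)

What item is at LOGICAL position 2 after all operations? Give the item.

Answer: B

Derivation:
After op 1 (replace(3, 'e')): offset=0, physical=[A,B,C,e,E], logical=[A,B,C,e,E]
After op 2 (replace(0, 'o')): offset=0, physical=[o,B,C,e,E], logical=[o,B,C,e,E]
After op 3 (swap(4, 1)): offset=0, physical=[o,E,C,e,B], logical=[o,E,C,e,B]
After op 4 (rotate(+2)): offset=2, physical=[o,E,C,e,B], logical=[C,e,B,o,E]
After op 5 (swap(0, 4)): offset=2, physical=[o,C,E,e,B], logical=[E,e,B,o,C]
After op 6 (rotate(+3)): offset=0, physical=[o,C,E,e,B], logical=[o,C,E,e,B]
After op 7 (swap(0, 1)): offset=0, physical=[C,o,E,e,B], logical=[C,o,E,e,B]
After op 8 (rotate(-2)): offset=3, physical=[C,o,E,e,B], logical=[e,B,C,o,E]
After op 9 (rotate(-1)): offset=2, physical=[C,o,E,e,B], logical=[E,e,B,C,o]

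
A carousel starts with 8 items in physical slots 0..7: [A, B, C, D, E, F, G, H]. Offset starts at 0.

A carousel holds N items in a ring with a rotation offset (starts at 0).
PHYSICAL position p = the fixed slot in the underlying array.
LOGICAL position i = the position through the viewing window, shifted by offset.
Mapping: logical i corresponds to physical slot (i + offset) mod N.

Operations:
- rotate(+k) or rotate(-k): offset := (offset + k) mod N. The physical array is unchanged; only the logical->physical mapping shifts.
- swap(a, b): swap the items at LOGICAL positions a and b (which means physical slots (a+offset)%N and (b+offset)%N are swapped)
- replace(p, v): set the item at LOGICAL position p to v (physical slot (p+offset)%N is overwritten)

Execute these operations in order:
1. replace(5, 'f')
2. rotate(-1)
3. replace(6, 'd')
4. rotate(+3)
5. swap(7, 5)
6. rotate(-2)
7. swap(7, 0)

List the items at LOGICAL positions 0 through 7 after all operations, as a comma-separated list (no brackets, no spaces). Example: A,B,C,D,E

After op 1 (replace(5, 'f')): offset=0, physical=[A,B,C,D,E,f,G,H], logical=[A,B,C,D,E,f,G,H]
After op 2 (rotate(-1)): offset=7, physical=[A,B,C,D,E,f,G,H], logical=[H,A,B,C,D,E,f,G]
After op 3 (replace(6, 'd')): offset=7, physical=[A,B,C,D,E,d,G,H], logical=[H,A,B,C,D,E,d,G]
After op 4 (rotate(+3)): offset=2, physical=[A,B,C,D,E,d,G,H], logical=[C,D,E,d,G,H,A,B]
After op 5 (swap(7, 5)): offset=2, physical=[A,H,C,D,E,d,G,B], logical=[C,D,E,d,G,B,A,H]
After op 6 (rotate(-2)): offset=0, physical=[A,H,C,D,E,d,G,B], logical=[A,H,C,D,E,d,G,B]
After op 7 (swap(7, 0)): offset=0, physical=[B,H,C,D,E,d,G,A], logical=[B,H,C,D,E,d,G,A]

Answer: B,H,C,D,E,d,G,A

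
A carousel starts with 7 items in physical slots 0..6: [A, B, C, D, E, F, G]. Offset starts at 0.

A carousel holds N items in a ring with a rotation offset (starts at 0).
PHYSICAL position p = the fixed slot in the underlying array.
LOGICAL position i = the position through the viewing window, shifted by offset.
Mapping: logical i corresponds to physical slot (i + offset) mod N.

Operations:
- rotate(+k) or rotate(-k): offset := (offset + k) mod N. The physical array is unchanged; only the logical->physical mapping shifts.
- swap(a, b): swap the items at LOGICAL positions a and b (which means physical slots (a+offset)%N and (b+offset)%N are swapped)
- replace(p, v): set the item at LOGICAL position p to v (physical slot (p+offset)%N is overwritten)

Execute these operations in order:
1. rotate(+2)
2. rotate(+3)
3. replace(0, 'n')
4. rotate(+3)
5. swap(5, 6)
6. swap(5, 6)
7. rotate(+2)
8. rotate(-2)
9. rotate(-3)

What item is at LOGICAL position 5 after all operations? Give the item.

After op 1 (rotate(+2)): offset=2, physical=[A,B,C,D,E,F,G], logical=[C,D,E,F,G,A,B]
After op 2 (rotate(+3)): offset=5, physical=[A,B,C,D,E,F,G], logical=[F,G,A,B,C,D,E]
After op 3 (replace(0, 'n')): offset=5, physical=[A,B,C,D,E,n,G], logical=[n,G,A,B,C,D,E]
After op 4 (rotate(+3)): offset=1, physical=[A,B,C,D,E,n,G], logical=[B,C,D,E,n,G,A]
After op 5 (swap(5, 6)): offset=1, physical=[G,B,C,D,E,n,A], logical=[B,C,D,E,n,A,G]
After op 6 (swap(5, 6)): offset=1, physical=[A,B,C,D,E,n,G], logical=[B,C,D,E,n,G,A]
After op 7 (rotate(+2)): offset=3, physical=[A,B,C,D,E,n,G], logical=[D,E,n,G,A,B,C]
After op 8 (rotate(-2)): offset=1, physical=[A,B,C,D,E,n,G], logical=[B,C,D,E,n,G,A]
After op 9 (rotate(-3)): offset=5, physical=[A,B,C,D,E,n,G], logical=[n,G,A,B,C,D,E]

Answer: D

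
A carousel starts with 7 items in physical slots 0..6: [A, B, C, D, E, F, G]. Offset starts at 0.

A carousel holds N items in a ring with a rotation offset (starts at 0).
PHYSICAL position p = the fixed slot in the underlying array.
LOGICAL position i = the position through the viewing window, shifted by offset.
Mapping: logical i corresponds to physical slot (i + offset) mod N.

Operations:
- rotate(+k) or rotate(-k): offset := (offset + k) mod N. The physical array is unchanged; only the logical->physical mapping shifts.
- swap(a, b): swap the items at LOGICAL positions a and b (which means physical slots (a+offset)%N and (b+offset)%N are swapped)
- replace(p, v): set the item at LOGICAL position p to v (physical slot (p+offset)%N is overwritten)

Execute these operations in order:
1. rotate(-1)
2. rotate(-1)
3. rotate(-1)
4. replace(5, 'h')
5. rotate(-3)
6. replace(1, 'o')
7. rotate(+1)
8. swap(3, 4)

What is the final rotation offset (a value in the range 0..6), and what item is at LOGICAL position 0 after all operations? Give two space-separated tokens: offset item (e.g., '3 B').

Answer: 2 o

Derivation:
After op 1 (rotate(-1)): offset=6, physical=[A,B,C,D,E,F,G], logical=[G,A,B,C,D,E,F]
After op 2 (rotate(-1)): offset=5, physical=[A,B,C,D,E,F,G], logical=[F,G,A,B,C,D,E]
After op 3 (rotate(-1)): offset=4, physical=[A,B,C,D,E,F,G], logical=[E,F,G,A,B,C,D]
After op 4 (replace(5, 'h')): offset=4, physical=[A,B,h,D,E,F,G], logical=[E,F,G,A,B,h,D]
After op 5 (rotate(-3)): offset=1, physical=[A,B,h,D,E,F,G], logical=[B,h,D,E,F,G,A]
After op 6 (replace(1, 'o')): offset=1, physical=[A,B,o,D,E,F,G], logical=[B,o,D,E,F,G,A]
After op 7 (rotate(+1)): offset=2, physical=[A,B,o,D,E,F,G], logical=[o,D,E,F,G,A,B]
After op 8 (swap(3, 4)): offset=2, physical=[A,B,o,D,E,G,F], logical=[o,D,E,G,F,A,B]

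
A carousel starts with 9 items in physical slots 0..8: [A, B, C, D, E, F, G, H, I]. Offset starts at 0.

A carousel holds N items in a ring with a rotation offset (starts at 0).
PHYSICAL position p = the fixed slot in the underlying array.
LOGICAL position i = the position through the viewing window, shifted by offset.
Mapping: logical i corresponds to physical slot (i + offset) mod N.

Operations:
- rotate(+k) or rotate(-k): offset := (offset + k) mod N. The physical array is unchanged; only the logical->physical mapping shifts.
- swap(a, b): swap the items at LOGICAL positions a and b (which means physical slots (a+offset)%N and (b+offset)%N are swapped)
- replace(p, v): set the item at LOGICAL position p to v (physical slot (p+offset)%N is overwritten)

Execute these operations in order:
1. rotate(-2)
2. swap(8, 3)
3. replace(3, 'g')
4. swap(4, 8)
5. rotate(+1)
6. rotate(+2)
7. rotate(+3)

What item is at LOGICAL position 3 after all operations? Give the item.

Answer: H

Derivation:
After op 1 (rotate(-2)): offset=7, physical=[A,B,C,D,E,F,G,H,I], logical=[H,I,A,B,C,D,E,F,G]
After op 2 (swap(8, 3)): offset=7, physical=[A,G,C,D,E,F,B,H,I], logical=[H,I,A,G,C,D,E,F,B]
After op 3 (replace(3, 'g')): offset=7, physical=[A,g,C,D,E,F,B,H,I], logical=[H,I,A,g,C,D,E,F,B]
After op 4 (swap(4, 8)): offset=7, physical=[A,g,B,D,E,F,C,H,I], logical=[H,I,A,g,B,D,E,F,C]
After op 5 (rotate(+1)): offset=8, physical=[A,g,B,D,E,F,C,H,I], logical=[I,A,g,B,D,E,F,C,H]
After op 6 (rotate(+2)): offset=1, physical=[A,g,B,D,E,F,C,H,I], logical=[g,B,D,E,F,C,H,I,A]
After op 7 (rotate(+3)): offset=4, physical=[A,g,B,D,E,F,C,H,I], logical=[E,F,C,H,I,A,g,B,D]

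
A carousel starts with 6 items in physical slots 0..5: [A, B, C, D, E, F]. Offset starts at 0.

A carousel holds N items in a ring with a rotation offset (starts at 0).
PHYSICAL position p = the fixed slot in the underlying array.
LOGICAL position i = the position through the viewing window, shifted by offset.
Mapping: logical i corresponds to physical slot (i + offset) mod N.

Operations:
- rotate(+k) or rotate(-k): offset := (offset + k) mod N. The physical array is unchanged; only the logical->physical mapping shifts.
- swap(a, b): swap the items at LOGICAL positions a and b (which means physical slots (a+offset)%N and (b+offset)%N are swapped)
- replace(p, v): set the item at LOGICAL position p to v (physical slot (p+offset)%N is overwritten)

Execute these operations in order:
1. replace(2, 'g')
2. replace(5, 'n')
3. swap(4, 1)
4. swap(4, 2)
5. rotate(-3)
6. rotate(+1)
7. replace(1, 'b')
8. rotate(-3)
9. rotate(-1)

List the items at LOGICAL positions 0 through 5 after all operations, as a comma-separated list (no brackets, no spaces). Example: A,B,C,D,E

Answer: A,E,B,D,g,b

Derivation:
After op 1 (replace(2, 'g')): offset=0, physical=[A,B,g,D,E,F], logical=[A,B,g,D,E,F]
After op 2 (replace(5, 'n')): offset=0, physical=[A,B,g,D,E,n], logical=[A,B,g,D,E,n]
After op 3 (swap(4, 1)): offset=0, physical=[A,E,g,D,B,n], logical=[A,E,g,D,B,n]
After op 4 (swap(4, 2)): offset=0, physical=[A,E,B,D,g,n], logical=[A,E,B,D,g,n]
After op 5 (rotate(-3)): offset=3, physical=[A,E,B,D,g,n], logical=[D,g,n,A,E,B]
After op 6 (rotate(+1)): offset=4, physical=[A,E,B,D,g,n], logical=[g,n,A,E,B,D]
After op 7 (replace(1, 'b')): offset=4, physical=[A,E,B,D,g,b], logical=[g,b,A,E,B,D]
After op 8 (rotate(-3)): offset=1, physical=[A,E,B,D,g,b], logical=[E,B,D,g,b,A]
After op 9 (rotate(-1)): offset=0, physical=[A,E,B,D,g,b], logical=[A,E,B,D,g,b]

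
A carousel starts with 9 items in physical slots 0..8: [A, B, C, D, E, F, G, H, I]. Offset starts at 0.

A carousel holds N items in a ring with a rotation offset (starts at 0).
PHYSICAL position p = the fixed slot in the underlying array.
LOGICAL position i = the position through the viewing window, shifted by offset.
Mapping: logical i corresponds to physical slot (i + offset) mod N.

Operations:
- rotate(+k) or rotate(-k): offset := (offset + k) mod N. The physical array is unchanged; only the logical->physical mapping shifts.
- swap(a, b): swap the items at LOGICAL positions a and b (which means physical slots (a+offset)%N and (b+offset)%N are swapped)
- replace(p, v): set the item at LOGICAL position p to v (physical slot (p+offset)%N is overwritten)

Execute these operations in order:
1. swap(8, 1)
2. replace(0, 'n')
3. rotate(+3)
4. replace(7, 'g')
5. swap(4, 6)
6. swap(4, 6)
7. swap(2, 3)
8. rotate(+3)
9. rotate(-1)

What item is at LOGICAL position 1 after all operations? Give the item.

Answer: F

Derivation:
After op 1 (swap(8, 1)): offset=0, physical=[A,I,C,D,E,F,G,H,B], logical=[A,I,C,D,E,F,G,H,B]
After op 2 (replace(0, 'n')): offset=0, physical=[n,I,C,D,E,F,G,H,B], logical=[n,I,C,D,E,F,G,H,B]
After op 3 (rotate(+3)): offset=3, physical=[n,I,C,D,E,F,G,H,B], logical=[D,E,F,G,H,B,n,I,C]
After op 4 (replace(7, 'g')): offset=3, physical=[n,g,C,D,E,F,G,H,B], logical=[D,E,F,G,H,B,n,g,C]
After op 5 (swap(4, 6)): offset=3, physical=[H,g,C,D,E,F,G,n,B], logical=[D,E,F,G,n,B,H,g,C]
After op 6 (swap(4, 6)): offset=3, physical=[n,g,C,D,E,F,G,H,B], logical=[D,E,F,G,H,B,n,g,C]
After op 7 (swap(2, 3)): offset=3, physical=[n,g,C,D,E,G,F,H,B], logical=[D,E,G,F,H,B,n,g,C]
After op 8 (rotate(+3)): offset=6, physical=[n,g,C,D,E,G,F,H,B], logical=[F,H,B,n,g,C,D,E,G]
After op 9 (rotate(-1)): offset=5, physical=[n,g,C,D,E,G,F,H,B], logical=[G,F,H,B,n,g,C,D,E]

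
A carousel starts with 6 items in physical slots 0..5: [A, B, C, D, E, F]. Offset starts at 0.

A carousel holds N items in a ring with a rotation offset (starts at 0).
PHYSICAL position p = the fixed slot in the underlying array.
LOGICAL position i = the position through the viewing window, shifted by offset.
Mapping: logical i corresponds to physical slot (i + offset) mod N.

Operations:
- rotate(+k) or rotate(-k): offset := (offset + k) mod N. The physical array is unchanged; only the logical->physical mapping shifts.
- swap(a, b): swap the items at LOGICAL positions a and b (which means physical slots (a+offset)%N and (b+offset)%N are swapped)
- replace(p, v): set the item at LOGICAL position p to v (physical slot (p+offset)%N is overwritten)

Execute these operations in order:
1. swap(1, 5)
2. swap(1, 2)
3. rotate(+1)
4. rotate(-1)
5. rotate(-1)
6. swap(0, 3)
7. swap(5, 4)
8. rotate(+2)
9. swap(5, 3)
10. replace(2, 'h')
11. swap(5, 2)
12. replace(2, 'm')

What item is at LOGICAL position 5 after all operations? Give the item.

After op 1 (swap(1, 5)): offset=0, physical=[A,F,C,D,E,B], logical=[A,F,C,D,E,B]
After op 2 (swap(1, 2)): offset=0, physical=[A,C,F,D,E,B], logical=[A,C,F,D,E,B]
After op 3 (rotate(+1)): offset=1, physical=[A,C,F,D,E,B], logical=[C,F,D,E,B,A]
After op 4 (rotate(-1)): offset=0, physical=[A,C,F,D,E,B], logical=[A,C,F,D,E,B]
After op 5 (rotate(-1)): offset=5, physical=[A,C,F,D,E,B], logical=[B,A,C,F,D,E]
After op 6 (swap(0, 3)): offset=5, physical=[A,C,B,D,E,F], logical=[F,A,C,B,D,E]
After op 7 (swap(5, 4)): offset=5, physical=[A,C,B,E,D,F], logical=[F,A,C,B,E,D]
After op 8 (rotate(+2)): offset=1, physical=[A,C,B,E,D,F], logical=[C,B,E,D,F,A]
After op 9 (swap(5, 3)): offset=1, physical=[D,C,B,E,A,F], logical=[C,B,E,A,F,D]
After op 10 (replace(2, 'h')): offset=1, physical=[D,C,B,h,A,F], logical=[C,B,h,A,F,D]
After op 11 (swap(5, 2)): offset=1, physical=[h,C,B,D,A,F], logical=[C,B,D,A,F,h]
After op 12 (replace(2, 'm')): offset=1, physical=[h,C,B,m,A,F], logical=[C,B,m,A,F,h]

Answer: h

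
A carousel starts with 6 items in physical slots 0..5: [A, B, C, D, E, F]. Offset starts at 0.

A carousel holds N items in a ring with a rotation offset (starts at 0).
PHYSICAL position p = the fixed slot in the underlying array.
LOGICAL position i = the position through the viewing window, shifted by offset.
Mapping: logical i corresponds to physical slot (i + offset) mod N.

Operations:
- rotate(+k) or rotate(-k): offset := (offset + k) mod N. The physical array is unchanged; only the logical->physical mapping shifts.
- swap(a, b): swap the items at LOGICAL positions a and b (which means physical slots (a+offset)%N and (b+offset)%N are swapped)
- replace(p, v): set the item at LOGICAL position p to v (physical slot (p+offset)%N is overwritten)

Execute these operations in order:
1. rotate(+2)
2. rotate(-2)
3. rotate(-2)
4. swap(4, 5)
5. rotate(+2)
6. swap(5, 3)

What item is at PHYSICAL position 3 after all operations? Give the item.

After op 1 (rotate(+2)): offset=2, physical=[A,B,C,D,E,F], logical=[C,D,E,F,A,B]
After op 2 (rotate(-2)): offset=0, physical=[A,B,C,D,E,F], logical=[A,B,C,D,E,F]
After op 3 (rotate(-2)): offset=4, physical=[A,B,C,D,E,F], logical=[E,F,A,B,C,D]
After op 4 (swap(4, 5)): offset=4, physical=[A,B,D,C,E,F], logical=[E,F,A,B,D,C]
After op 5 (rotate(+2)): offset=0, physical=[A,B,D,C,E,F], logical=[A,B,D,C,E,F]
After op 6 (swap(5, 3)): offset=0, physical=[A,B,D,F,E,C], logical=[A,B,D,F,E,C]

Answer: F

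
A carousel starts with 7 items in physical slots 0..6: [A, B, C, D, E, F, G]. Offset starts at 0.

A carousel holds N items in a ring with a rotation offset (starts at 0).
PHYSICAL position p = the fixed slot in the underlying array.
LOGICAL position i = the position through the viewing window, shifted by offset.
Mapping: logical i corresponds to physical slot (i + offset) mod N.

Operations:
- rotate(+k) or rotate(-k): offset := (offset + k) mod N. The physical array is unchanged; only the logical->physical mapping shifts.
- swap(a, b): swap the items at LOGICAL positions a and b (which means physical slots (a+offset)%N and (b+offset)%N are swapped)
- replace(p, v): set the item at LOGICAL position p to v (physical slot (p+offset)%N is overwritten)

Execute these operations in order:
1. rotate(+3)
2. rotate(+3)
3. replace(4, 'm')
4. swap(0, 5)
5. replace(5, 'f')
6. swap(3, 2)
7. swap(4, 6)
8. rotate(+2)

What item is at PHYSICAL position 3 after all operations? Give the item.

After op 1 (rotate(+3)): offset=3, physical=[A,B,C,D,E,F,G], logical=[D,E,F,G,A,B,C]
After op 2 (rotate(+3)): offset=6, physical=[A,B,C,D,E,F,G], logical=[G,A,B,C,D,E,F]
After op 3 (replace(4, 'm')): offset=6, physical=[A,B,C,m,E,F,G], logical=[G,A,B,C,m,E,F]
After op 4 (swap(0, 5)): offset=6, physical=[A,B,C,m,G,F,E], logical=[E,A,B,C,m,G,F]
After op 5 (replace(5, 'f')): offset=6, physical=[A,B,C,m,f,F,E], logical=[E,A,B,C,m,f,F]
After op 6 (swap(3, 2)): offset=6, physical=[A,C,B,m,f,F,E], logical=[E,A,C,B,m,f,F]
After op 7 (swap(4, 6)): offset=6, physical=[A,C,B,F,f,m,E], logical=[E,A,C,B,F,f,m]
After op 8 (rotate(+2)): offset=1, physical=[A,C,B,F,f,m,E], logical=[C,B,F,f,m,E,A]

Answer: F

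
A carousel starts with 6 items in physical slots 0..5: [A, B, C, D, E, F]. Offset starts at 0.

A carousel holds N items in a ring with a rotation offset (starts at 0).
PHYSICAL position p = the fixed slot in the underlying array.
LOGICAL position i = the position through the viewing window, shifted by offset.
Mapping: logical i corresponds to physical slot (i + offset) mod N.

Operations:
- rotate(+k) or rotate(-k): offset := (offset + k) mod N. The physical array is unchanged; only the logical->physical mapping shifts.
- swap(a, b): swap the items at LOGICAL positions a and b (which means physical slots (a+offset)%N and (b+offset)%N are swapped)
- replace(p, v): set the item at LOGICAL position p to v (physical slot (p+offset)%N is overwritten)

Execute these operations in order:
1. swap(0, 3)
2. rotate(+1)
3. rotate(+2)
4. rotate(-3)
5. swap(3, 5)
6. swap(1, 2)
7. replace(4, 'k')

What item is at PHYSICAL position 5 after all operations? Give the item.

Answer: A

Derivation:
After op 1 (swap(0, 3)): offset=0, physical=[D,B,C,A,E,F], logical=[D,B,C,A,E,F]
After op 2 (rotate(+1)): offset=1, physical=[D,B,C,A,E,F], logical=[B,C,A,E,F,D]
After op 3 (rotate(+2)): offset=3, physical=[D,B,C,A,E,F], logical=[A,E,F,D,B,C]
After op 4 (rotate(-3)): offset=0, physical=[D,B,C,A,E,F], logical=[D,B,C,A,E,F]
After op 5 (swap(3, 5)): offset=0, physical=[D,B,C,F,E,A], logical=[D,B,C,F,E,A]
After op 6 (swap(1, 2)): offset=0, physical=[D,C,B,F,E,A], logical=[D,C,B,F,E,A]
After op 7 (replace(4, 'k')): offset=0, physical=[D,C,B,F,k,A], logical=[D,C,B,F,k,A]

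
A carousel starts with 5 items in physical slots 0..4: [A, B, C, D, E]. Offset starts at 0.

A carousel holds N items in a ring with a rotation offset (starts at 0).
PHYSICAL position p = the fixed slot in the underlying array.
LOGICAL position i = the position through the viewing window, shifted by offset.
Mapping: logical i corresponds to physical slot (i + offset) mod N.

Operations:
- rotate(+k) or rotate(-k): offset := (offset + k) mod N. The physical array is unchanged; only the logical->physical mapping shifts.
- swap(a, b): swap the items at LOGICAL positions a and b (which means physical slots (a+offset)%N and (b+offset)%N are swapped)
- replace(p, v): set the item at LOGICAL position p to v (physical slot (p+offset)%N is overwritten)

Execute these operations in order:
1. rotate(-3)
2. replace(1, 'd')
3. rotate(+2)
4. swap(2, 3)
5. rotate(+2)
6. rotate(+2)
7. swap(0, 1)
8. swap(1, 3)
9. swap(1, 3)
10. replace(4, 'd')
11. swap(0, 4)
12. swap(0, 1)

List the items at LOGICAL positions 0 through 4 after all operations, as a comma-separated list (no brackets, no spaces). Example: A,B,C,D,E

Answer: d,d,A,C,E

Derivation:
After op 1 (rotate(-3)): offset=2, physical=[A,B,C,D,E], logical=[C,D,E,A,B]
After op 2 (replace(1, 'd')): offset=2, physical=[A,B,C,d,E], logical=[C,d,E,A,B]
After op 3 (rotate(+2)): offset=4, physical=[A,B,C,d,E], logical=[E,A,B,C,d]
After op 4 (swap(2, 3)): offset=4, physical=[A,C,B,d,E], logical=[E,A,C,B,d]
After op 5 (rotate(+2)): offset=1, physical=[A,C,B,d,E], logical=[C,B,d,E,A]
After op 6 (rotate(+2)): offset=3, physical=[A,C,B,d,E], logical=[d,E,A,C,B]
After op 7 (swap(0, 1)): offset=3, physical=[A,C,B,E,d], logical=[E,d,A,C,B]
After op 8 (swap(1, 3)): offset=3, physical=[A,d,B,E,C], logical=[E,C,A,d,B]
After op 9 (swap(1, 3)): offset=3, physical=[A,C,B,E,d], logical=[E,d,A,C,B]
After op 10 (replace(4, 'd')): offset=3, physical=[A,C,d,E,d], logical=[E,d,A,C,d]
After op 11 (swap(0, 4)): offset=3, physical=[A,C,E,d,d], logical=[d,d,A,C,E]
After op 12 (swap(0, 1)): offset=3, physical=[A,C,E,d,d], logical=[d,d,A,C,E]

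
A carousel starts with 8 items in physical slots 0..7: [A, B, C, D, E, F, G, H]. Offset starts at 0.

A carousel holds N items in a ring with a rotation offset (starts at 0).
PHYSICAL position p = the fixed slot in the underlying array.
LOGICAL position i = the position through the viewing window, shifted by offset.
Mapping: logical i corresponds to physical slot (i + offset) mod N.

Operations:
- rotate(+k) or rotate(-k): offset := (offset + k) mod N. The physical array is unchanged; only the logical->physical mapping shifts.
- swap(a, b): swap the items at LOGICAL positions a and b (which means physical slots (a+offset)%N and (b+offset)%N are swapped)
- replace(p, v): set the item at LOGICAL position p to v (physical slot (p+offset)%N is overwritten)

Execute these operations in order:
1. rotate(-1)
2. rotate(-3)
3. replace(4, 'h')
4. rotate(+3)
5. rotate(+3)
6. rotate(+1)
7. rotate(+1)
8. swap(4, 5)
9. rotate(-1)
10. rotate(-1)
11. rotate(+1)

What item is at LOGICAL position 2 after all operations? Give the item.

After op 1 (rotate(-1)): offset=7, physical=[A,B,C,D,E,F,G,H], logical=[H,A,B,C,D,E,F,G]
After op 2 (rotate(-3)): offset=4, physical=[A,B,C,D,E,F,G,H], logical=[E,F,G,H,A,B,C,D]
After op 3 (replace(4, 'h')): offset=4, physical=[h,B,C,D,E,F,G,H], logical=[E,F,G,H,h,B,C,D]
After op 4 (rotate(+3)): offset=7, physical=[h,B,C,D,E,F,G,H], logical=[H,h,B,C,D,E,F,G]
After op 5 (rotate(+3)): offset=2, physical=[h,B,C,D,E,F,G,H], logical=[C,D,E,F,G,H,h,B]
After op 6 (rotate(+1)): offset=3, physical=[h,B,C,D,E,F,G,H], logical=[D,E,F,G,H,h,B,C]
After op 7 (rotate(+1)): offset=4, physical=[h,B,C,D,E,F,G,H], logical=[E,F,G,H,h,B,C,D]
After op 8 (swap(4, 5)): offset=4, physical=[B,h,C,D,E,F,G,H], logical=[E,F,G,H,B,h,C,D]
After op 9 (rotate(-1)): offset=3, physical=[B,h,C,D,E,F,G,H], logical=[D,E,F,G,H,B,h,C]
After op 10 (rotate(-1)): offset=2, physical=[B,h,C,D,E,F,G,H], logical=[C,D,E,F,G,H,B,h]
After op 11 (rotate(+1)): offset=3, physical=[B,h,C,D,E,F,G,H], logical=[D,E,F,G,H,B,h,C]

Answer: F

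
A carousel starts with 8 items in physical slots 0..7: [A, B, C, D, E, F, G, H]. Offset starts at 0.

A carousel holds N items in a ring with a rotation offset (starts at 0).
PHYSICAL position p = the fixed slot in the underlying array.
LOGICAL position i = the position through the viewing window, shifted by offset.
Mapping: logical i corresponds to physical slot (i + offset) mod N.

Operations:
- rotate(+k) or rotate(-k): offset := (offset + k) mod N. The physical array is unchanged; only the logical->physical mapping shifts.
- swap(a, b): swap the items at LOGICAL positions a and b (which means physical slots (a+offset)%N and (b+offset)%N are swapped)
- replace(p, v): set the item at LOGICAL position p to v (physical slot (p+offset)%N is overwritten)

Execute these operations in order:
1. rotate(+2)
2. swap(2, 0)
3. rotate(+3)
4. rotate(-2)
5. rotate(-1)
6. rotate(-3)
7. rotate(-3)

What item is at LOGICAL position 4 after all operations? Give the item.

Answer: A

Derivation:
After op 1 (rotate(+2)): offset=2, physical=[A,B,C,D,E,F,G,H], logical=[C,D,E,F,G,H,A,B]
After op 2 (swap(2, 0)): offset=2, physical=[A,B,E,D,C,F,G,H], logical=[E,D,C,F,G,H,A,B]
After op 3 (rotate(+3)): offset=5, physical=[A,B,E,D,C,F,G,H], logical=[F,G,H,A,B,E,D,C]
After op 4 (rotate(-2)): offset=3, physical=[A,B,E,D,C,F,G,H], logical=[D,C,F,G,H,A,B,E]
After op 5 (rotate(-1)): offset=2, physical=[A,B,E,D,C,F,G,H], logical=[E,D,C,F,G,H,A,B]
After op 6 (rotate(-3)): offset=7, physical=[A,B,E,D,C,F,G,H], logical=[H,A,B,E,D,C,F,G]
After op 7 (rotate(-3)): offset=4, physical=[A,B,E,D,C,F,G,H], logical=[C,F,G,H,A,B,E,D]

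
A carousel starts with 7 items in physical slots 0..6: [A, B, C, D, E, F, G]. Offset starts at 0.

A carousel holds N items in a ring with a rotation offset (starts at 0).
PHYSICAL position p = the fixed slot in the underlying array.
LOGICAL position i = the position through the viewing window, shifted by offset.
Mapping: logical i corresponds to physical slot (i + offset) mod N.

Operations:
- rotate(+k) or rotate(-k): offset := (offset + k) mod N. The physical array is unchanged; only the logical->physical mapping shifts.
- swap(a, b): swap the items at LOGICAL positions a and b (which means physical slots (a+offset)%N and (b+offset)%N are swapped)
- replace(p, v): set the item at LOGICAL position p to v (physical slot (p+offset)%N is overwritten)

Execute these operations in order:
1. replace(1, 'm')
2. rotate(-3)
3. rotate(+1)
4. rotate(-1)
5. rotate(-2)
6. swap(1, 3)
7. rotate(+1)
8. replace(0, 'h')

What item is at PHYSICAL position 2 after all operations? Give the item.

Answer: C

Derivation:
After op 1 (replace(1, 'm')): offset=0, physical=[A,m,C,D,E,F,G], logical=[A,m,C,D,E,F,G]
After op 2 (rotate(-3)): offset=4, physical=[A,m,C,D,E,F,G], logical=[E,F,G,A,m,C,D]
After op 3 (rotate(+1)): offset=5, physical=[A,m,C,D,E,F,G], logical=[F,G,A,m,C,D,E]
After op 4 (rotate(-1)): offset=4, physical=[A,m,C,D,E,F,G], logical=[E,F,G,A,m,C,D]
After op 5 (rotate(-2)): offset=2, physical=[A,m,C,D,E,F,G], logical=[C,D,E,F,G,A,m]
After op 6 (swap(1, 3)): offset=2, physical=[A,m,C,F,E,D,G], logical=[C,F,E,D,G,A,m]
After op 7 (rotate(+1)): offset=3, physical=[A,m,C,F,E,D,G], logical=[F,E,D,G,A,m,C]
After op 8 (replace(0, 'h')): offset=3, physical=[A,m,C,h,E,D,G], logical=[h,E,D,G,A,m,C]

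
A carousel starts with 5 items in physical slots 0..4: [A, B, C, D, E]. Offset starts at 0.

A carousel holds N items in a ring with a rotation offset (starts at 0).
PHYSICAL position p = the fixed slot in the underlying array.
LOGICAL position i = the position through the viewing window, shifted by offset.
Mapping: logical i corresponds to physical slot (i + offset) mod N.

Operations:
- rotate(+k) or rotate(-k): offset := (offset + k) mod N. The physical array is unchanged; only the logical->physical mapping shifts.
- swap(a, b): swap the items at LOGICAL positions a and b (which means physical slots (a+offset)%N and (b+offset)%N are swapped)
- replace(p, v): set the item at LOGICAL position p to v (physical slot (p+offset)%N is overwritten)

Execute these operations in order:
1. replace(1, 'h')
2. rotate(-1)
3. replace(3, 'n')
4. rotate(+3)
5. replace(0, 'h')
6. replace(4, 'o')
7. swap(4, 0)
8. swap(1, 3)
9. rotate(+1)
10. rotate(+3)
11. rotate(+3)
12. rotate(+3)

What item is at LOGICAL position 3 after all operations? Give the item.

After op 1 (replace(1, 'h')): offset=0, physical=[A,h,C,D,E], logical=[A,h,C,D,E]
After op 2 (rotate(-1)): offset=4, physical=[A,h,C,D,E], logical=[E,A,h,C,D]
After op 3 (replace(3, 'n')): offset=4, physical=[A,h,n,D,E], logical=[E,A,h,n,D]
After op 4 (rotate(+3)): offset=2, physical=[A,h,n,D,E], logical=[n,D,E,A,h]
After op 5 (replace(0, 'h')): offset=2, physical=[A,h,h,D,E], logical=[h,D,E,A,h]
After op 6 (replace(4, 'o')): offset=2, physical=[A,o,h,D,E], logical=[h,D,E,A,o]
After op 7 (swap(4, 0)): offset=2, physical=[A,h,o,D,E], logical=[o,D,E,A,h]
After op 8 (swap(1, 3)): offset=2, physical=[D,h,o,A,E], logical=[o,A,E,D,h]
After op 9 (rotate(+1)): offset=3, physical=[D,h,o,A,E], logical=[A,E,D,h,o]
After op 10 (rotate(+3)): offset=1, physical=[D,h,o,A,E], logical=[h,o,A,E,D]
After op 11 (rotate(+3)): offset=4, physical=[D,h,o,A,E], logical=[E,D,h,o,A]
After op 12 (rotate(+3)): offset=2, physical=[D,h,o,A,E], logical=[o,A,E,D,h]

Answer: D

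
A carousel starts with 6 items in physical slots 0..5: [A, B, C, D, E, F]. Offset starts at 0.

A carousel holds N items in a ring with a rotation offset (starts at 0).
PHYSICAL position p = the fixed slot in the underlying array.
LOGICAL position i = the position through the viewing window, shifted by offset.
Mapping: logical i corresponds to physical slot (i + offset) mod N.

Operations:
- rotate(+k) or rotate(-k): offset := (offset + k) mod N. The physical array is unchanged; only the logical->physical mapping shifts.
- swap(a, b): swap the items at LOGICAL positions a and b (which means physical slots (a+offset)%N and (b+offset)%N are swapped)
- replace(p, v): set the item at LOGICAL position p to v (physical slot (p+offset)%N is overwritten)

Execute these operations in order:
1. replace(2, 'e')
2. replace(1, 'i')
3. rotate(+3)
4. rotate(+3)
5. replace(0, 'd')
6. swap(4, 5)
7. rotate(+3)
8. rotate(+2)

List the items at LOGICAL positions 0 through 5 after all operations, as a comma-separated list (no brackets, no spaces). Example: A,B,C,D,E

Answer: E,d,i,e,D,F

Derivation:
After op 1 (replace(2, 'e')): offset=0, physical=[A,B,e,D,E,F], logical=[A,B,e,D,E,F]
After op 2 (replace(1, 'i')): offset=0, physical=[A,i,e,D,E,F], logical=[A,i,e,D,E,F]
After op 3 (rotate(+3)): offset=3, physical=[A,i,e,D,E,F], logical=[D,E,F,A,i,e]
After op 4 (rotate(+3)): offset=0, physical=[A,i,e,D,E,F], logical=[A,i,e,D,E,F]
After op 5 (replace(0, 'd')): offset=0, physical=[d,i,e,D,E,F], logical=[d,i,e,D,E,F]
After op 6 (swap(4, 5)): offset=0, physical=[d,i,e,D,F,E], logical=[d,i,e,D,F,E]
After op 7 (rotate(+3)): offset=3, physical=[d,i,e,D,F,E], logical=[D,F,E,d,i,e]
After op 8 (rotate(+2)): offset=5, physical=[d,i,e,D,F,E], logical=[E,d,i,e,D,F]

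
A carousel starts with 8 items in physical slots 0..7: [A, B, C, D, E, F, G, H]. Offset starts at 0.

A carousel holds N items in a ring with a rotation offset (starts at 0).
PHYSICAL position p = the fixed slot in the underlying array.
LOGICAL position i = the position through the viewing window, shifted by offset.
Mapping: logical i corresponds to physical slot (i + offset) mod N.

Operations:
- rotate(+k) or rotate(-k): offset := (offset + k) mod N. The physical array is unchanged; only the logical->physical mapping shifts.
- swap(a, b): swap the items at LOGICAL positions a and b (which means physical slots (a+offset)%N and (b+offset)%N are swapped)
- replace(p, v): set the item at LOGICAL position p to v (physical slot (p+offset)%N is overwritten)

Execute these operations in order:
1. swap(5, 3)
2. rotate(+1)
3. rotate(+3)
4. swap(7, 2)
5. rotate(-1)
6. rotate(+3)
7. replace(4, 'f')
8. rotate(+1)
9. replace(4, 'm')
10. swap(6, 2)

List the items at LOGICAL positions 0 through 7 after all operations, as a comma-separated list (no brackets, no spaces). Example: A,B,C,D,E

After op 1 (swap(5, 3)): offset=0, physical=[A,B,C,F,E,D,G,H], logical=[A,B,C,F,E,D,G,H]
After op 2 (rotate(+1)): offset=1, physical=[A,B,C,F,E,D,G,H], logical=[B,C,F,E,D,G,H,A]
After op 3 (rotate(+3)): offset=4, physical=[A,B,C,F,E,D,G,H], logical=[E,D,G,H,A,B,C,F]
After op 4 (swap(7, 2)): offset=4, physical=[A,B,C,G,E,D,F,H], logical=[E,D,F,H,A,B,C,G]
After op 5 (rotate(-1)): offset=3, physical=[A,B,C,G,E,D,F,H], logical=[G,E,D,F,H,A,B,C]
After op 6 (rotate(+3)): offset=6, physical=[A,B,C,G,E,D,F,H], logical=[F,H,A,B,C,G,E,D]
After op 7 (replace(4, 'f')): offset=6, physical=[A,B,f,G,E,D,F,H], logical=[F,H,A,B,f,G,E,D]
After op 8 (rotate(+1)): offset=7, physical=[A,B,f,G,E,D,F,H], logical=[H,A,B,f,G,E,D,F]
After op 9 (replace(4, 'm')): offset=7, physical=[A,B,f,m,E,D,F,H], logical=[H,A,B,f,m,E,D,F]
After op 10 (swap(6, 2)): offset=7, physical=[A,D,f,m,E,B,F,H], logical=[H,A,D,f,m,E,B,F]

Answer: H,A,D,f,m,E,B,F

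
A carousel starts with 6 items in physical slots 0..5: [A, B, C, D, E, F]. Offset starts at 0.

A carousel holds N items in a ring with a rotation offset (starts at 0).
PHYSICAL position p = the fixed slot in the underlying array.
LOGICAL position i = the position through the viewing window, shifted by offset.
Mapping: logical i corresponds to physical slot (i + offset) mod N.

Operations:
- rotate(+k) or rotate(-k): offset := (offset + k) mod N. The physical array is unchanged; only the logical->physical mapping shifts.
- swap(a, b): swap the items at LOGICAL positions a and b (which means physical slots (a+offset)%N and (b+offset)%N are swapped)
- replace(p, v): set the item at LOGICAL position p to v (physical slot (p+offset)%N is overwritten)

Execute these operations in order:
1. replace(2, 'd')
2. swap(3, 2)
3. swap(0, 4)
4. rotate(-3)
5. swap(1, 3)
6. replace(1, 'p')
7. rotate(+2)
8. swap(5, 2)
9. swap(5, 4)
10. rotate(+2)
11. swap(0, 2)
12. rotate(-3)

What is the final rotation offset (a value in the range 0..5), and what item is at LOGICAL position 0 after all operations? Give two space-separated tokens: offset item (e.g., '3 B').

Answer: 4 d

Derivation:
After op 1 (replace(2, 'd')): offset=0, physical=[A,B,d,D,E,F], logical=[A,B,d,D,E,F]
After op 2 (swap(3, 2)): offset=0, physical=[A,B,D,d,E,F], logical=[A,B,D,d,E,F]
After op 3 (swap(0, 4)): offset=0, physical=[E,B,D,d,A,F], logical=[E,B,D,d,A,F]
After op 4 (rotate(-3)): offset=3, physical=[E,B,D,d,A,F], logical=[d,A,F,E,B,D]
After op 5 (swap(1, 3)): offset=3, physical=[A,B,D,d,E,F], logical=[d,E,F,A,B,D]
After op 6 (replace(1, 'p')): offset=3, physical=[A,B,D,d,p,F], logical=[d,p,F,A,B,D]
After op 7 (rotate(+2)): offset=5, physical=[A,B,D,d,p,F], logical=[F,A,B,D,d,p]
After op 8 (swap(5, 2)): offset=5, physical=[A,p,D,d,B,F], logical=[F,A,p,D,d,B]
After op 9 (swap(5, 4)): offset=5, physical=[A,p,D,B,d,F], logical=[F,A,p,D,B,d]
After op 10 (rotate(+2)): offset=1, physical=[A,p,D,B,d,F], logical=[p,D,B,d,F,A]
After op 11 (swap(0, 2)): offset=1, physical=[A,B,D,p,d,F], logical=[B,D,p,d,F,A]
After op 12 (rotate(-3)): offset=4, physical=[A,B,D,p,d,F], logical=[d,F,A,B,D,p]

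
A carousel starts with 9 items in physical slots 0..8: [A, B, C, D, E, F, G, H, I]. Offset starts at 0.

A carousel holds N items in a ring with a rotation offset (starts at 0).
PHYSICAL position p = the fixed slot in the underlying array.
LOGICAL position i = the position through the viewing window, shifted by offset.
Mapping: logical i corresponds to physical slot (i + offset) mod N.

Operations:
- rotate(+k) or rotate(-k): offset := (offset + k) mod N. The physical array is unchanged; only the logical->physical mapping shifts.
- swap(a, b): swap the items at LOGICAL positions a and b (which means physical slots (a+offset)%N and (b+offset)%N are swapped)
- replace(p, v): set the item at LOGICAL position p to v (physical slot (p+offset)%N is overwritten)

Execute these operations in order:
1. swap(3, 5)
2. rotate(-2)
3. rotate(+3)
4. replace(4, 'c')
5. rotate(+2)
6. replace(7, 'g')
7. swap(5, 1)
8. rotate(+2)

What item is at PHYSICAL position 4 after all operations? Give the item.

After op 1 (swap(3, 5)): offset=0, physical=[A,B,C,F,E,D,G,H,I], logical=[A,B,C,F,E,D,G,H,I]
After op 2 (rotate(-2)): offset=7, physical=[A,B,C,F,E,D,G,H,I], logical=[H,I,A,B,C,F,E,D,G]
After op 3 (rotate(+3)): offset=1, physical=[A,B,C,F,E,D,G,H,I], logical=[B,C,F,E,D,G,H,I,A]
After op 4 (replace(4, 'c')): offset=1, physical=[A,B,C,F,E,c,G,H,I], logical=[B,C,F,E,c,G,H,I,A]
After op 5 (rotate(+2)): offset=3, physical=[A,B,C,F,E,c,G,H,I], logical=[F,E,c,G,H,I,A,B,C]
After op 6 (replace(7, 'g')): offset=3, physical=[A,g,C,F,E,c,G,H,I], logical=[F,E,c,G,H,I,A,g,C]
After op 7 (swap(5, 1)): offset=3, physical=[A,g,C,F,I,c,G,H,E], logical=[F,I,c,G,H,E,A,g,C]
After op 8 (rotate(+2)): offset=5, physical=[A,g,C,F,I,c,G,H,E], logical=[c,G,H,E,A,g,C,F,I]

Answer: I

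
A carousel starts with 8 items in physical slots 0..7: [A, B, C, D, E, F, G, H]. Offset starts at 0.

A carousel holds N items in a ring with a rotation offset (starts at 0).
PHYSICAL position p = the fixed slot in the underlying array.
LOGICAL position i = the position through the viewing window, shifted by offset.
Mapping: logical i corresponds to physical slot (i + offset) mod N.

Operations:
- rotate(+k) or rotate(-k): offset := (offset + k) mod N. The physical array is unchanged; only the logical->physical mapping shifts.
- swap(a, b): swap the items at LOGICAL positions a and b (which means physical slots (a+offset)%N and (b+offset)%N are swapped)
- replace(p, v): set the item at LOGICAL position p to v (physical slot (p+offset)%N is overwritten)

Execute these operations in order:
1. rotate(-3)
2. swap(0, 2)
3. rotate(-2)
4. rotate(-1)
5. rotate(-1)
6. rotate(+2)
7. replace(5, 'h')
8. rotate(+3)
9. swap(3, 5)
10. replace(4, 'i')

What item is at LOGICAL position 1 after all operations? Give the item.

Answer: F

Derivation:
After op 1 (rotate(-3)): offset=5, physical=[A,B,C,D,E,F,G,H], logical=[F,G,H,A,B,C,D,E]
After op 2 (swap(0, 2)): offset=5, physical=[A,B,C,D,E,H,G,F], logical=[H,G,F,A,B,C,D,E]
After op 3 (rotate(-2)): offset=3, physical=[A,B,C,D,E,H,G,F], logical=[D,E,H,G,F,A,B,C]
After op 4 (rotate(-1)): offset=2, physical=[A,B,C,D,E,H,G,F], logical=[C,D,E,H,G,F,A,B]
After op 5 (rotate(-1)): offset=1, physical=[A,B,C,D,E,H,G,F], logical=[B,C,D,E,H,G,F,A]
After op 6 (rotate(+2)): offset=3, physical=[A,B,C,D,E,H,G,F], logical=[D,E,H,G,F,A,B,C]
After op 7 (replace(5, 'h')): offset=3, physical=[h,B,C,D,E,H,G,F], logical=[D,E,H,G,F,h,B,C]
After op 8 (rotate(+3)): offset=6, physical=[h,B,C,D,E,H,G,F], logical=[G,F,h,B,C,D,E,H]
After op 9 (swap(3, 5)): offset=6, physical=[h,D,C,B,E,H,G,F], logical=[G,F,h,D,C,B,E,H]
After op 10 (replace(4, 'i')): offset=6, physical=[h,D,i,B,E,H,G,F], logical=[G,F,h,D,i,B,E,H]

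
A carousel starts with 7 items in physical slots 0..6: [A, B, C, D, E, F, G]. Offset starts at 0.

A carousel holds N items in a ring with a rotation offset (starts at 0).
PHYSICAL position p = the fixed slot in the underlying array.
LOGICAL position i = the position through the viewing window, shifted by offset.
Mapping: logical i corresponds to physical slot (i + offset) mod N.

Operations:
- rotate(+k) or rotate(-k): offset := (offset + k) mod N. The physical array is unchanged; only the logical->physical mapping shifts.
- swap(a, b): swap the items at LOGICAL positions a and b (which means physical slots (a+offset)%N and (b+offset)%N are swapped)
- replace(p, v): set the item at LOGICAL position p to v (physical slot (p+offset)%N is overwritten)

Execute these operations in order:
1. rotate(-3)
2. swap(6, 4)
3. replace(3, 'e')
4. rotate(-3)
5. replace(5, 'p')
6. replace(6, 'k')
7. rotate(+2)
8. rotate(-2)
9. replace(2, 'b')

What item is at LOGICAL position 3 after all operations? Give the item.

Answer: E

Derivation:
After op 1 (rotate(-3)): offset=4, physical=[A,B,C,D,E,F,G], logical=[E,F,G,A,B,C,D]
After op 2 (swap(6, 4)): offset=4, physical=[A,D,C,B,E,F,G], logical=[E,F,G,A,D,C,B]
After op 3 (replace(3, 'e')): offset=4, physical=[e,D,C,B,E,F,G], logical=[E,F,G,e,D,C,B]
After op 4 (rotate(-3)): offset=1, physical=[e,D,C,B,E,F,G], logical=[D,C,B,E,F,G,e]
After op 5 (replace(5, 'p')): offset=1, physical=[e,D,C,B,E,F,p], logical=[D,C,B,E,F,p,e]
After op 6 (replace(6, 'k')): offset=1, physical=[k,D,C,B,E,F,p], logical=[D,C,B,E,F,p,k]
After op 7 (rotate(+2)): offset=3, physical=[k,D,C,B,E,F,p], logical=[B,E,F,p,k,D,C]
After op 8 (rotate(-2)): offset=1, physical=[k,D,C,B,E,F,p], logical=[D,C,B,E,F,p,k]
After op 9 (replace(2, 'b')): offset=1, physical=[k,D,C,b,E,F,p], logical=[D,C,b,E,F,p,k]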